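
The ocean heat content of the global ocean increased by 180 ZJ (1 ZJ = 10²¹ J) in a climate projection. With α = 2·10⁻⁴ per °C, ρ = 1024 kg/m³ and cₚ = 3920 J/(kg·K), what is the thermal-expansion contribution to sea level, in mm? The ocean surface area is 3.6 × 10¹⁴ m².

Per unit area: Q = 180×10²¹ / (3.6×10¹⁴) = 5×10⁸ J/m²
Δh = αQ/(ρcₚ) = 2×10⁻⁴ × 5×10⁸ / (1024 × 3920) ≈ 0.024912 m

24.9 mm of thermosteric rise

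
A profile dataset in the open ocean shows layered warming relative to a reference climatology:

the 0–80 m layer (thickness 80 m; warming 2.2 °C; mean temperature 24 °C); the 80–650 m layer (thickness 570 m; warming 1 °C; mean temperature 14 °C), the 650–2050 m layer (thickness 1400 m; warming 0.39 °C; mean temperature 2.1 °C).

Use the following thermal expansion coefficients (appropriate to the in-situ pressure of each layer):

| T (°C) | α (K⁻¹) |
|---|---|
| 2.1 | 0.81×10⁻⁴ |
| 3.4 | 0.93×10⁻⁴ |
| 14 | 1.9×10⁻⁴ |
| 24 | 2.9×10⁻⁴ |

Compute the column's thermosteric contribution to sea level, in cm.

Layer 1 at 24 °C → α = 2.9×10⁻⁴ K⁻¹
Layer 2 at 14 °C → α = 1.9×10⁻⁴ K⁻¹
Layer 3 at 2.1 °C → α = 0.81×10⁻⁴ K⁻¹
80 × 2.2 × 2.9×10⁻⁴ = 0.05104 m
Layer 2: 1.9×10⁻⁴ × 1 × 570 = 0.10830 m
650–2050 m: 0.39 × 1400 × 0.81×10⁻⁴ = 0.044226 m
Δh = 0.05104 + 0.10830 + 0.044226 = 0.203566 m

Δh = 20.4 cm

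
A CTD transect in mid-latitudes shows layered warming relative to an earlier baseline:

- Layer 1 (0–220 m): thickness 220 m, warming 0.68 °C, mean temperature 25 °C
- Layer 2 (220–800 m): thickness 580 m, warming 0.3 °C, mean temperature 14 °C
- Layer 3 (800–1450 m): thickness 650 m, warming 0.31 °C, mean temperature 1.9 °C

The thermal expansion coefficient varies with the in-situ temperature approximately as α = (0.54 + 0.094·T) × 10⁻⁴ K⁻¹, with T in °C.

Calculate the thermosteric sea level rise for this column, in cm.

Layer 1: α = (0.54 + 0.094×25)×10⁻⁴ = 2.89×10⁻⁴ K⁻¹
Layer 2: α = (0.54 + 0.094×14)×10⁻⁴ = 1.856×10⁻⁴ K⁻¹
Layer 3: α = (0.54 + 0.094×1.9)×10⁻⁴ = 0.7186×10⁻⁴ K⁻¹
0–220 m: 2.89×10⁻⁴ × 220 × 0.68 = 0.0432344 m
220–800 m: 1.856×10⁻⁴ × 580 × 0.3 = 0.0322944 m
650 × 0.31 × 0.7186×10⁻⁴ = 0.01447979 m
Δh = 0.0432344 + 0.0322944 + 0.01447979 = 0.09000859 m

about 9.0 cm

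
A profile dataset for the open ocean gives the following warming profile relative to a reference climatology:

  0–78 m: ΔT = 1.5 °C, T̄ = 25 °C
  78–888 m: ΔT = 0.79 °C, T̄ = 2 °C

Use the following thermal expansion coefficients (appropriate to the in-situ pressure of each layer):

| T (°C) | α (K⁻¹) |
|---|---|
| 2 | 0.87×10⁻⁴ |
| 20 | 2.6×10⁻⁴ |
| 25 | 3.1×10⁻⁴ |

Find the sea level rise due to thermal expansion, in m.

0.0919 m of thermosteric rise

Layer 1 at 25 °C → α = 3.1×10⁻⁴ K⁻¹
Layer 2 at 2 °C → α = 0.87×10⁻⁴ K⁻¹
78 × 1.5 × 3.1×10⁻⁴ = 0.03627 m
810 × 0.79 × 0.87×10⁻⁴ = 0.0556713 m
Δh = 0.03627 + 0.0556713 = 0.0919413 m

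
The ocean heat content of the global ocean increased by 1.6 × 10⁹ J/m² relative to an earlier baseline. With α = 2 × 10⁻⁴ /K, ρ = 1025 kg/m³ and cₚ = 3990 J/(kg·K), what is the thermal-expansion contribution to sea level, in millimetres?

Δh = αQ/(ρcₚ) = 2×10⁻⁴ × 1.6×10⁹ / (1025 × 3990) ≈ 0.078244 m

78.2 mm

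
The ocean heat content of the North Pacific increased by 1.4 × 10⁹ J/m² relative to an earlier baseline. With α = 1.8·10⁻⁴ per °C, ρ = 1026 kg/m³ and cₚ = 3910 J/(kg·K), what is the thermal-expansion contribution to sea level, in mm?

Δh ≈ 62.8 mm

Δh = αQ/(ρcₚ) = 1.8×10⁻⁴ × 1.4×10⁹ / (1026 × 3910) ≈ 0.062817 m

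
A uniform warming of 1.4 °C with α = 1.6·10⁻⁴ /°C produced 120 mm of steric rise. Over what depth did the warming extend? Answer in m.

H = Δh/(αΔT) = 0.12 / (1.6×10⁻⁴ × 1.4) ≈ 535.7 m

540 m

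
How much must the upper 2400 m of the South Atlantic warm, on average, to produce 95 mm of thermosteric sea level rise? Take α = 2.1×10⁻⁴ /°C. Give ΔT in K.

ΔT = Δh/(αH) = 0.095 / (2.1×10⁻⁴ × 2400) ≈ 0.1885 K

0.19 K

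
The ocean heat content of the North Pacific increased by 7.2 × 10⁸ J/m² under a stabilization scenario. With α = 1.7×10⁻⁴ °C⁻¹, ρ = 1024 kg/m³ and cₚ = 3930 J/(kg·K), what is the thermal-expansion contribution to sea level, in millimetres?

30 mm

Δh = αQ/(ρcₚ) = 1.7×10⁻⁴ × 7.2×10⁸ / (1024 × 3930) ≈ 0.030415 m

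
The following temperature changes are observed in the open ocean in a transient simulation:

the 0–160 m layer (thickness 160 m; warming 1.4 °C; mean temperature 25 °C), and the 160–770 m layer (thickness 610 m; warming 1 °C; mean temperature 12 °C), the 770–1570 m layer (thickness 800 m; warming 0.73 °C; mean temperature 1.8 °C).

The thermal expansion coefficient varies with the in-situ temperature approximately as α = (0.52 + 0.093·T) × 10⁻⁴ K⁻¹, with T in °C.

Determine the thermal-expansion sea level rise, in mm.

Layer 1: α = (0.52 + 0.093×25)×10⁻⁴ = 2.845×10⁻⁴ K⁻¹
Layer 2: α = (0.52 + 0.093×12)×10⁻⁴ = 1.636×10⁻⁴ K⁻¹
Layer 3: α = (0.52 + 0.093×1.8)×10⁻⁴ = 0.6874×10⁻⁴ K⁻¹
0–160 m: 2.845×10⁻⁴ × 1.4 × 160 = 0.063728 m
Layer 2: 1 × 1.636×10⁻⁴ × 610 = 0.099796 m
Layer 3: 0.6874×10⁻⁴ × 0.73 × 800 = 0.04014416 m
Δh = 0.063728 + 0.099796 + 0.04014416 = 0.20366816 m

204 mm of thermosteric rise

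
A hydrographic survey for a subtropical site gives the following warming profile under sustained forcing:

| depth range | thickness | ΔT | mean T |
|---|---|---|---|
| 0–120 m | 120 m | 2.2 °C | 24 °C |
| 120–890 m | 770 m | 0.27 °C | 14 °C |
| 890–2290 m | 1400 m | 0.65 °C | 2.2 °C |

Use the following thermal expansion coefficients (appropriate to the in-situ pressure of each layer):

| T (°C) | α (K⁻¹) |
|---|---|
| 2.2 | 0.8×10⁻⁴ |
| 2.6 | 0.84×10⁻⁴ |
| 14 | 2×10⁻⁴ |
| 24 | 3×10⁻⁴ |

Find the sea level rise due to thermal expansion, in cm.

Layer 1 at 24 °C → α = 3×10⁻⁴ K⁻¹
Layer 2 at 14 °C → α = 2×10⁻⁴ K⁻¹
Layer 3 at 2.2 °C → α = 0.8×10⁻⁴ K⁻¹
Layer 1: 3×10⁻⁴ × 120 × 2.2 = 0.07920 m
120–890 m: 2×10⁻⁴ × 770 × 0.27 = 0.04158 m
Layer 3: 1400 × 0.65 × 0.8×10⁻⁴ = 0.07280 m
Δh = 0.07920 + 0.04158 + 0.07280 = 0.19358 m

Δh ≈ 19.4 cm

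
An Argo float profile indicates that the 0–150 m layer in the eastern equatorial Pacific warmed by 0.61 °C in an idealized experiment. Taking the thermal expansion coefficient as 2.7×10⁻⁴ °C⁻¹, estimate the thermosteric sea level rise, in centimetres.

Δh = 2.5 cm

Δh = αΔT·H = 2.7×10⁻⁴ × 0.61 × 150 = 0.024705 m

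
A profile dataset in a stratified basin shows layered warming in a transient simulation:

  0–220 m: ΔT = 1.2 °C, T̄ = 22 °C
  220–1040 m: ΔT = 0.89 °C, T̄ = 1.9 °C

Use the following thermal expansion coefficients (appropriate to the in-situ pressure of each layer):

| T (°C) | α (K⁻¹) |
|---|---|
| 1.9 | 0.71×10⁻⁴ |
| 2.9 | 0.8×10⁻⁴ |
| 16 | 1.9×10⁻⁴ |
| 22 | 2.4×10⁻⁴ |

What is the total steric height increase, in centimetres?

Layer 1 at 22 °C → α = 2.4×10⁻⁴ K⁻¹
Layer 2 at 1.9 °C → α = 0.71×10⁻⁴ K⁻¹
0–220 m: 1.2 × 2.4×10⁻⁴ × 220 = 0.06336 m
220–1040 m: 0.89 × 0.71×10⁻⁴ × 820 = 0.0518158 m
Δh = 0.06336 + 0.0518158 = 0.1151758 m ≈ 11.5 cm

11.5 cm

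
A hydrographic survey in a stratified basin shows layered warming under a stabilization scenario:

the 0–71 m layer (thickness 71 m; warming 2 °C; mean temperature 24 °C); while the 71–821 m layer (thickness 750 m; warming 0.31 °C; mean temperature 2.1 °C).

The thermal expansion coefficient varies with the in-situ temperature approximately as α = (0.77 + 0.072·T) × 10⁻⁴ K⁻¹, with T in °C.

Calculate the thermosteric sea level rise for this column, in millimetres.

Layer 1: α = (0.77 + 0.072×24)×10⁻⁴ = 2.498×10⁻⁴ K⁻¹
Layer 2: α = (0.77 + 0.072×2.1)×10⁻⁴ = 0.9212×10⁻⁴ K⁻¹
0–71 m: 2 × 2.498×10⁻⁴ × 71 = 0.0354716 m
Layer 2: 0.9212×10⁻⁴ × 750 × 0.31 = 0.0214179 m
Δh = 0.0354716 + 0.0214179 = 0.0568895 m ≈ 56.9 mm

Δh = 56.9 mm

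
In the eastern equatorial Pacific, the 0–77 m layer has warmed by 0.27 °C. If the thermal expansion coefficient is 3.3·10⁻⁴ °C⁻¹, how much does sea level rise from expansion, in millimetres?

Δh = αΔT·H = 3.3×10⁻⁴ × 0.27 × 77 = 0.0068607 m

6.9 mm of thermosteric rise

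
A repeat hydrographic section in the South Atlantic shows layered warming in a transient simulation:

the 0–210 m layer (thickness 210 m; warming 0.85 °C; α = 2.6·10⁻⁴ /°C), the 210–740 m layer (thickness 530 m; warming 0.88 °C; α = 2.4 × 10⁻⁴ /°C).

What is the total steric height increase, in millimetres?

160 mm of thermosteric rise

2.6×10⁻⁴ × 210 × 0.85 = 0.04641 m
210–740 m: 2.4×10⁻⁴ × 530 × 0.88 = 0.111936 m
Δh = 0.04641 + 0.111936 = 0.158346 m ≈ 160 mm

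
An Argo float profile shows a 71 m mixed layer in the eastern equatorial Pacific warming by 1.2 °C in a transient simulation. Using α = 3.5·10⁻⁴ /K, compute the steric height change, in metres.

Δh ≈ 0.0298 m

Δh = αΔT·H = 3.5×10⁻⁴ × 1.2 × 71 = 0.02982 m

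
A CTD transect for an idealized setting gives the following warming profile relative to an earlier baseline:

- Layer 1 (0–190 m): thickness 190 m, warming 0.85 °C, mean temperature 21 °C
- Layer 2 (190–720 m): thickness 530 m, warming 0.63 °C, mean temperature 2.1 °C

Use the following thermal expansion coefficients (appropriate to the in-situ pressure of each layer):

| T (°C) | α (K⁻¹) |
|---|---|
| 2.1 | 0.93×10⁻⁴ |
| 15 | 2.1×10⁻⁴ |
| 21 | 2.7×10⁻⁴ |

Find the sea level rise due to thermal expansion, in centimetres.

Δh ≈ 7.5 cm

Layer 1 at 21 °C → α = 2.7×10⁻⁴ K⁻¹
Layer 2 at 2.1 °C → α = 0.93×10⁻⁴ K⁻¹
0–190 m: 2.7×10⁻⁴ × 0.85 × 190 = 0.043605 m
Layer 2: 0.63 × 0.93×10⁻⁴ × 530 = 0.0310527 m
Δh = 0.043605 + 0.0310527 = 0.0746577 m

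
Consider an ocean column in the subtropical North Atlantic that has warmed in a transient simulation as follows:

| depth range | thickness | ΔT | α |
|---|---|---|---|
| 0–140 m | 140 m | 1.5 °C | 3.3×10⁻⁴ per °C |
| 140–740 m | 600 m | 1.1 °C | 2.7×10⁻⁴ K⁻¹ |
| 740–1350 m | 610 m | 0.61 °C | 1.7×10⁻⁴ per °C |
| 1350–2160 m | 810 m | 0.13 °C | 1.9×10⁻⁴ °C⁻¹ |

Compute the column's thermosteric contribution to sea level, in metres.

0–140 m: 1.5 × 140 × 3.3×10⁻⁴ = 0.06930 m
140–740 m: 2.7×10⁻⁴ × 600 × 1.1 = 0.17820 m
Layer 3: 610 × 1.7×10⁻⁴ × 0.61 = 0.063257 m
1350–2160 m: 810 × 1.9×10⁻⁴ × 0.13 = 0.020007 m
Δh = 0.06930 + 0.17820 + 0.063257 + 0.020007 = 0.330764 m ≈ 0.331 m

Δh ≈ 0.331 m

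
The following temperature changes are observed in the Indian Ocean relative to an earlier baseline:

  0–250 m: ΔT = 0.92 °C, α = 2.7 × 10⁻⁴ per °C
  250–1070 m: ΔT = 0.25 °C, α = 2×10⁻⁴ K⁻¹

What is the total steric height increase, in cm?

about 10.3 cm

0–250 m: 0.92 × 2.7×10⁻⁴ × 250 = 0.06210 m
2×10⁻⁴ × 820 × 0.25 = 0.04100 m
Δh = 0.06210 + 0.04100 = 0.10310 m ≈ 10.3 cm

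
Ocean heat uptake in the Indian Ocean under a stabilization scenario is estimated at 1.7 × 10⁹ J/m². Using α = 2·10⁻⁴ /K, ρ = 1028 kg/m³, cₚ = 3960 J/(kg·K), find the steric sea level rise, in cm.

Δh = αQ/(ρcₚ) = 2×10⁻⁴ × 1.7×10⁹ / (1028 × 3960) ≈ 0.08352 m

Δh ≈ 8.4 cm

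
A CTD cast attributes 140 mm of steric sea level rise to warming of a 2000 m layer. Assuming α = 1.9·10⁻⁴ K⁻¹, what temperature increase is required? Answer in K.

ΔT = Δh/(αH) = 0.14 / (1.9×10⁻⁴ × 2000) ≈ 0.3684 K

ΔT ≈ 0.368 K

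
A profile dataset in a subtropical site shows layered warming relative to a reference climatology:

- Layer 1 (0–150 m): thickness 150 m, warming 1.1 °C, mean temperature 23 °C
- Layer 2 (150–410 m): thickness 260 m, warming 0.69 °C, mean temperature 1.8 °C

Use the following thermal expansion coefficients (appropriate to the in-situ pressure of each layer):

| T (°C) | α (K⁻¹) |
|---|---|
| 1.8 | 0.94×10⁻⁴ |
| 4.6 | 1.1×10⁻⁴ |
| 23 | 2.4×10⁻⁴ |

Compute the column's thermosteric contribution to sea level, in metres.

0.0565 m of thermosteric rise

Layer 1 at 23 °C → α = 2.4×10⁻⁴ K⁻¹
Layer 2 at 1.8 °C → α = 0.94×10⁻⁴ K⁻¹
1.1 × 150 × 2.4×10⁻⁴ = 0.03960 m
260 × 0.69 × 0.94×10⁻⁴ = 0.0168636 m
Δh = 0.03960 + 0.0168636 = 0.0564636 m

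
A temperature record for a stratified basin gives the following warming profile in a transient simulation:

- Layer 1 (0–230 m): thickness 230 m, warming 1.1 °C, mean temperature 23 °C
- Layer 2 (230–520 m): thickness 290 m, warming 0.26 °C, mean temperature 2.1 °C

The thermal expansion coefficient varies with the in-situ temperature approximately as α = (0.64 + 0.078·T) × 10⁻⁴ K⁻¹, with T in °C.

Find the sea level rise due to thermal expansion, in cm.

Layer 1: α = (0.64 + 0.078×23)×10⁻⁴ = 2.434×10⁻⁴ K⁻¹
Layer 2: α = (0.64 + 0.078×2.1)×10⁻⁴ = 0.8038×10⁻⁴ K⁻¹
0–230 m: 1.1 × 2.434×10⁻⁴ × 230 = 0.0615802 m
230–520 m: 0.26 × 0.8038×10⁻⁴ × 290 = 0.006060652 m
Δh = 0.0615802 + 0.006060652 = 0.067640852 m

Δh ≈ 6.8 cm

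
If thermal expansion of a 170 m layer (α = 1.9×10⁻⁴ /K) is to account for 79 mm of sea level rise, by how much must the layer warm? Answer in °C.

2.4 °C

ΔT = Δh/(αH) = 0.079 / (1.9×10⁻⁴ × 170) ≈ 2.446 °C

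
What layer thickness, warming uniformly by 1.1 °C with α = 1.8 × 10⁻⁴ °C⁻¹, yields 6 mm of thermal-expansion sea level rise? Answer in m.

H = Δh/(αΔT) = 0.006 / (1.8×10⁻⁴ × 1.1) ≈ 30.30 m

H ≈ 30.3 m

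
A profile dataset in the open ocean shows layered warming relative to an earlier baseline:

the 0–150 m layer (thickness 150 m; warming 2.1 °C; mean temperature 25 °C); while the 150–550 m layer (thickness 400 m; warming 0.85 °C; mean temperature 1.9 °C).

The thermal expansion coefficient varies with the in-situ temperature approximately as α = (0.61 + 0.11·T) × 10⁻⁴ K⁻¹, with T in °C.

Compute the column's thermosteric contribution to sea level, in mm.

about 134 mm

Layer 1: α = (0.61 + 0.11×25)×10⁻⁴ = 3.36×10⁻⁴ K⁻¹
Layer 2: α = (0.61 + 0.11×1.9)×10⁻⁴ = 0.819×10⁻⁴ K⁻¹
Layer 1: 3.36×10⁻⁴ × 2.1 × 150 = 0.10584 m
150–550 m: 0.85 × 0.819×10⁻⁴ × 400 = 0.027846 m
Δh = 0.10584 + 0.027846 = 0.133686 m ≈ 134 mm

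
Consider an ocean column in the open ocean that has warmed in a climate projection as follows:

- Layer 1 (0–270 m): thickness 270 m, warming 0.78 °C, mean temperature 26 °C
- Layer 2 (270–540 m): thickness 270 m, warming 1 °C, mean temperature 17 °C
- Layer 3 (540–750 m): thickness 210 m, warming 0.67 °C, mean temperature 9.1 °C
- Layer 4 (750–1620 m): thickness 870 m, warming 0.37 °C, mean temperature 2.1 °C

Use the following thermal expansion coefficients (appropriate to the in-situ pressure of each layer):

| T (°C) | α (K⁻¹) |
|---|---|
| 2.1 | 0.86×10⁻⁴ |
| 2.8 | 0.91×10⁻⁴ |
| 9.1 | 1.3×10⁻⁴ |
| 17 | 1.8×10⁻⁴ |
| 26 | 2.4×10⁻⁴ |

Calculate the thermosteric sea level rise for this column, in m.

0.145 m

Layer 1 at 26 °C → α = 2.4×10⁻⁴ K⁻¹
Layer 2 at 17 °C → α = 1.8×10⁻⁴ K⁻¹
Layer 3 at 9.1 °C → α = 1.3×10⁻⁴ K⁻¹
Layer 4 at 2.1 °C → α = 0.86×10⁻⁴ K⁻¹
Layer 1: 0.78 × 2.4×10⁻⁴ × 270 = 0.050544 m
270–540 m: 1 × 1.8×10⁻⁴ × 270 = 0.04860 m
540–750 m: 0.67 × 1.3×10⁻⁴ × 210 = 0.018291 m
Layer 4: 0.86×10⁻⁴ × 870 × 0.37 = 0.0276834 m
Δh = 0.050544 + 0.04860 + 0.018291 + 0.0276834 = 0.1451184 m ≈ 0.145 m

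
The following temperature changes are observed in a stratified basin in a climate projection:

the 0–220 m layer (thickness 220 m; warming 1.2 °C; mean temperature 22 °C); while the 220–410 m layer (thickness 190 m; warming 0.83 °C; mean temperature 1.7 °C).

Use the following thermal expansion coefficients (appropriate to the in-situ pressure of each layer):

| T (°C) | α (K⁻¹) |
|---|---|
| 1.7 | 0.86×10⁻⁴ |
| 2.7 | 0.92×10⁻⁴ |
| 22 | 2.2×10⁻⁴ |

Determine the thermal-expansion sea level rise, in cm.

Layer 1 at 22 °C → α = 2.2×10⁻⁴ K⁻¹
Layer 2 at 1.7 °C → α = 0.86×10⁻⁴ K⁻¹
Layer 1: 2.2×10⁻⁴ × 1.2 × 220 = 0.05808 m
Layer 2: 190 × 0.86×10⁻⁴ × 0.83 = 0.0135622 m
Δh = 0.05808 + 0.0135622 = 0.0716422 m

Δh = 7.2 cm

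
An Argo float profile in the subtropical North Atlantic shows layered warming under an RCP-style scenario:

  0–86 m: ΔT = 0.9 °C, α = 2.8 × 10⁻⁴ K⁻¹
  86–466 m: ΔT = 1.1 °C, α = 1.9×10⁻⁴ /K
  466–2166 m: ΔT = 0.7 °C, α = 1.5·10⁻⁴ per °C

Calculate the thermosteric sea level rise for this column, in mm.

280 mm of thermosteric rise

2.8×10⁻⁴ × 86 × 0.9 = 0.021672 m
380 × 1.1 × 1.9×10⁻⁴ = 0.07942 m
0.7 × 1700 × 1.5×10⁻⁴ = 0.17850 m
Δh = 0.021672 + 0.07942 + 0.17850 = 0.279592 m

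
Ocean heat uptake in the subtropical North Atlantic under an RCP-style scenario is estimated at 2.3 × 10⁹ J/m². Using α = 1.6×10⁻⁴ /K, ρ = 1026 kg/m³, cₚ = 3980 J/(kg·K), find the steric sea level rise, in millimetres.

Δh = αQ/(ρcₚ) = 1.6×10⁻⁴ × 2.3×10⁹ / (1026 × 3980) ≈ 0.090119 m

90.1 mm of thermosteric rise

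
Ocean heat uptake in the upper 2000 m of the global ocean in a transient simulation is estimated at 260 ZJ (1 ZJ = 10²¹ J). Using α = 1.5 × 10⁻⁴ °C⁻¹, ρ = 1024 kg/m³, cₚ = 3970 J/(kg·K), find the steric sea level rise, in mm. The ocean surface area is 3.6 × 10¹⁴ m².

about 27 mm

Per unit area: Q = 260×10²¹ / (3.6×10¹⁴) ≈ 7.222×10⁸ J/m²
Δh = αQ/(ρcₚ) = 1.5×10⁻⁴ × 7.222×10⁸ / (1024 × 3970) ≈ 0.026648 m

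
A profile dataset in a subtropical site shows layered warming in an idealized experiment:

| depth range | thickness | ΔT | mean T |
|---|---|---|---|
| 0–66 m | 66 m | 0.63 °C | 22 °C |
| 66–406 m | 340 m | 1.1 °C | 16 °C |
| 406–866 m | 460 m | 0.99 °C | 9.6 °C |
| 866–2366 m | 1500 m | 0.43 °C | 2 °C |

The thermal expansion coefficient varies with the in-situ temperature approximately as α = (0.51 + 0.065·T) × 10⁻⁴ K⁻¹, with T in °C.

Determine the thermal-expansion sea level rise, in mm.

Layer 1: α = (0.51 + 0.065×22)×10⁻⁴ = 1.94×10⁻⁴ K⁻¹
Layer 2: α = (0.51 + 0.065×16)×10⁻⁴ = 1.55×10⁻⁴ K⁻¹
Layer 3: α = (0.51 + 0.065×9.6)×10⁻⁴ = 1.134×10⁻⁴ K⁻¹
Layer 4: α = (0.51 + 0.065×2)×10⁻⁴ = 0.64×10⁻⁴ K⁻¹
0–66 m: 1.94×10⁻⁴ × 66 × 0.63 = 0.00806652 m
Layer 2: 1.1 × 340 × 1.55×10⁻⁴ = 0.05797 m
Layer 3: 1.134×10⁻⁴ × 0.99 × 460 = 0.05164236 m
0.64×10⁻⁴ × 1500 × 0.43 = 0.04128 m
Δh = 0.00806652 + 0.05797 + 0.05164236 + 0.04128 = 0.15895888 m

Δh = 160 mm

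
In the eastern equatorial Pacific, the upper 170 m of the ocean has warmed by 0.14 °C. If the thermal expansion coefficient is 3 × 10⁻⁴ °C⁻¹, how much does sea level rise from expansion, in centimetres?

Δh = αΔT·H = 3×10⁻⁴ × 0.14 × 170 = 0.00714 m

Δh ≈ 0.714 cm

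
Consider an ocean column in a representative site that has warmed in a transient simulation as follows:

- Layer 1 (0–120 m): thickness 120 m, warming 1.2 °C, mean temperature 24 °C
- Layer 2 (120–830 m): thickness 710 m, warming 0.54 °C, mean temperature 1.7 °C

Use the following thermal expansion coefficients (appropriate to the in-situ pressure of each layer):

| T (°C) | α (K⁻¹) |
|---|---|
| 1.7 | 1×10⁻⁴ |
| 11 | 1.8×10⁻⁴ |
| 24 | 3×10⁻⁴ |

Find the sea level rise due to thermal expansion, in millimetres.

Layer 1 at 24 °C → α = 3×10⁻⁴ K⁻¹
Layer 2 at 1.7 °C → α = 1×10⁻⁴ K⁻¹
120 × 3×10⁻⁴ × 1.2 = 0.04320 m
120–830 m: 0.54 × 1×10⁻⁴ × 710 = 0.03834 m
Δh = 0.04320 + 0.03834 = 0.08154 m

81.5 mm of thermosteric rise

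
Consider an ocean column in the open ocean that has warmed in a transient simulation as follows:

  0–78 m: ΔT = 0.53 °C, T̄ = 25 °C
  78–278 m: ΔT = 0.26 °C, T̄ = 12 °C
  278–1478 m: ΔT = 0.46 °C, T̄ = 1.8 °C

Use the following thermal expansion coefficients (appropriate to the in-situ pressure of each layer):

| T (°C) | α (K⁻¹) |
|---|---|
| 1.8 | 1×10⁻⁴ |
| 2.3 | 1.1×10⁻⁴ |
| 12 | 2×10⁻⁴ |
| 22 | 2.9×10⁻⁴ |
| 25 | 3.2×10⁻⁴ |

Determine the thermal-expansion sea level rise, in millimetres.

Layer 1 at 25 °C → α = 3.2×10⁻⁴ K⁻¹
Layer 2 at 12 °C → α = 2×10⁻⁴ K⁻¹
Layer 3 at 1.8 °C → α = 1×10⁻⁴ K⁻¹
Layer 1: 0.53 × 3.2×10⁻⁴ × 78 = 0.0132288 m
Layer 2: 200 × 0.26 × 2×10⁻⁴ = 0.01040 m
0.46 × 1200 × 1×10⁻⁴ = 0.05520 m
Δh = 0.0132288 + 0.01040 + 0.05520 = 0.0788288 m

Δh ≈ 78.8 mm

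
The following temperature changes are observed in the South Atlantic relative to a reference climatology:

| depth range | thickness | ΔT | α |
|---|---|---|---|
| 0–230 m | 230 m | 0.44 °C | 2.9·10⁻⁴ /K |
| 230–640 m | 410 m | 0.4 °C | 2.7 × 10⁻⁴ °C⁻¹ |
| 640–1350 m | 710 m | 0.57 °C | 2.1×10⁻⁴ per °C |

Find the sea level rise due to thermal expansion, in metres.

0.16 m of thermosteric rise

0.44 × 2.9×10⁻⁴ × 230 = 0.029348 m
0.4 × 2.7×10⁻⁴ × 410 = 0.04428 m
640–1350 m: 2.1×10⁻⁴ × 0.57 × 710 = 0.084987 m
Δh = 0.029348 + 0.04428 + 0.084987 = 0.158615 m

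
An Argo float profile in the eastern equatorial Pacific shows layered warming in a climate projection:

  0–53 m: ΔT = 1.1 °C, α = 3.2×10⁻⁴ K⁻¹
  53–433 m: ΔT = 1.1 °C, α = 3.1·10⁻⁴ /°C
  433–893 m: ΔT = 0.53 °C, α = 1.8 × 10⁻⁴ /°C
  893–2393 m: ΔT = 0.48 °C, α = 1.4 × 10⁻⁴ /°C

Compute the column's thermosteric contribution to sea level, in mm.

3.2×10⁻⁴ × 1.1 × 53 = 0.018656 m
Layer 2: 1.1 × 380 × 3.1×10⁻⁴ = 0.12958 m
Layer 3: 1.8×10⁻⁴ × 460 × 0.53 = 0.043884 m
0.48 × 1500 × 1.4×10⁻⁴ = 0.10080 m
Δh = 0.018656 + 0.12958 + 0.043884 + 0.10080 = 0.29292 m ≈ 290 mm

about 290 mm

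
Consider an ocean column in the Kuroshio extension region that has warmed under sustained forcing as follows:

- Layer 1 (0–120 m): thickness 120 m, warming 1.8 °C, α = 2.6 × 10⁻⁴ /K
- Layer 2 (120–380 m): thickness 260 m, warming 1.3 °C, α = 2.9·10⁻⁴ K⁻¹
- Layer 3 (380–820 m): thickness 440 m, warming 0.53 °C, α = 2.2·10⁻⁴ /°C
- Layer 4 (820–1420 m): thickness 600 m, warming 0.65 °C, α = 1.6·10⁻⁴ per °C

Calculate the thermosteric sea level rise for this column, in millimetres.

0–120 m: 120 × 1.8 × 2.6×10⁻⁴ = 0.05616 m
Layer 2: 260 × 1.3 × 2.9×10⁻⁴ = 0.09802 m
Layer 3: 2.2×10⁻⁴ × 0.53 × 440 = 0.051304 m
820–1420 m: 600 × 0.65 × 1.6×10⁻⁴ = 0.06240 m
Δh = 0.05616 + 0.09802 + 0.051304 + 0.06240 = 0.267884 m

Δh = 268 mm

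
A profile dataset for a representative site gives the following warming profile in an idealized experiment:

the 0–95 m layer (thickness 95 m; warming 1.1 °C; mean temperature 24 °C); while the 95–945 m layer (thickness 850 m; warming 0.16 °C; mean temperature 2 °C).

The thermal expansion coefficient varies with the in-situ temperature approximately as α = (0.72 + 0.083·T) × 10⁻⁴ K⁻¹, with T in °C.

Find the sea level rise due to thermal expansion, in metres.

Δh ≈ 0.040 m

Layer 1: α = (0.72 + 0.083×24)×10⁻⁴ = 2.712×10⁻⁴ K⁻¹
Layer 2: α = (0.72 + 0.083×2)×10⁻⁴ = 0.886×10⁻⁴ K⁻¹
0–95 m: 1.1 × 2.712×10⁻⁴ × 95 = 0.0283404 m
95–945 m: 0.886×10⁻⁴ × 0.16 × 850 = 0.0120496 m
Δh = 0.0283404 + 0.0120496 = 0.04039 m ≈ 0.040 m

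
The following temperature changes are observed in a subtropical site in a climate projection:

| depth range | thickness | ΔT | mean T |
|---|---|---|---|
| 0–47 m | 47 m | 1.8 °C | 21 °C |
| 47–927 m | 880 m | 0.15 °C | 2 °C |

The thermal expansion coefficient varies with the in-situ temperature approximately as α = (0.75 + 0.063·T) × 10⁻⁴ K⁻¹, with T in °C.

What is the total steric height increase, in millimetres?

Layer 1: α = (0.75 + 0.063×21)×10⁻⁴ = 2.073×10⁻⁴ K⁻¹
Layer 2: α = (0.75 + 0.063×2)×10⁻⁴ = 0.876×10⁻⁴ K⁻¹
Layer 1: 1.8 × 47 × 2.073×10⁻⁴ = 0.01753758 m
Layer 2: 0.876×10⁻⁴ × 880 × 0.15 = 0.0115632 m
Δh = 0.01753758 + 0.0115632 = 0.02910078 m ≈ 29.1 mm

Δh ≈ 29.1 mm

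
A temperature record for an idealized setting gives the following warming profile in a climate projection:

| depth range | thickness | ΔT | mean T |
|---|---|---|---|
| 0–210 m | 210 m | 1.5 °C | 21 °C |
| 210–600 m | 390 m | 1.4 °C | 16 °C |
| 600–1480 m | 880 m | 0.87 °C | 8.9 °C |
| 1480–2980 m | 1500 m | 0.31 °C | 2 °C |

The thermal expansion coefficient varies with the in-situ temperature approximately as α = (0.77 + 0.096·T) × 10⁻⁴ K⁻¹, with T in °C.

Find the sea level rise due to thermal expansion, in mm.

Layer 1: α = (0.77 + 0.096×21)×10⁻⁴ = 2.786×10⁻⁴ K⁻¹
Layer 2: α = (0.77 + 0.096×16)×10⁻⁴ = 2.306×10⁻⁴ K⁻¹
Layer 3: α = (0.77 + 0.096×8.9)×10⁻⁴ = 1.6244×10⁻⁴ K⁻¹
Layer 4: α = (0.77 + 0.096×2)×10⁻⁴ = 0.962×10⁻⁴ K⁻¹
2.786×10⁻⁴ × 210 × 1.5 = 0.087759 m
210–600 m: 1.4 × 390 × 2.306×10⁻⁴ = 0.1259076 m
1.6244×10⁻⁴ × 0.87 × 880 = 0.124364064 m
1500 × 0.962×10⁻⁴ × 0.31 = 0.044733 m
Δh = 0.087759 + 0.1259076 + 0.124364064 + 0.044733 = 0.382763664 m

Δh = 380 mm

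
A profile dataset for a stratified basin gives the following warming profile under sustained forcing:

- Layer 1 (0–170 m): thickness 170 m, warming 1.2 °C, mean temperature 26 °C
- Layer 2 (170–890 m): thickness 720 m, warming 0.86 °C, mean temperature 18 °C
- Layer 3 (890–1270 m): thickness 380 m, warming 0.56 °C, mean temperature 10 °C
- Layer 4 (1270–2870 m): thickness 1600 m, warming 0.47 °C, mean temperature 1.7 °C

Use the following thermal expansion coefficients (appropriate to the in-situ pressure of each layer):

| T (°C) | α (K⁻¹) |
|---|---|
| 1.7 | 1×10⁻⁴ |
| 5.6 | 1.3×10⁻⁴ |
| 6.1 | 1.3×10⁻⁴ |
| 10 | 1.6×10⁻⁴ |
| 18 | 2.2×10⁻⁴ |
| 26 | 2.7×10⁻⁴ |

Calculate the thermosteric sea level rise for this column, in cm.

Δh = 30.1 cm

Layer 1 at 26 °C → α = 2.7×10⁻⁴ K⁻¹
Layer 2 at 18 °C → α = 2.2×10⁻⁴ K⁻¹
Layer 3 at 10 °C → α = 1.6×10⁻⁴ K⁻¹
Layer 4 at 1.7 °C → α = 1×10⁻⁴ K⁻¹
0–170 m: 1.2 × 2.7×10⁻⁴ × 170 = 0.05508 m
Layer 2: 0.86 × 720 × 2.2×10⁻⁴ = 0.136224 m
Layer 3: 0.56 × 1.6×10⁻⁴ × 380 = 0.034048 m
1×10⁻⁴ × 1600 × 0.47 = 0.07520 m
Δh = 0.05508 + 0.136224 + 0.034048 + 0.07520 = 0.300552 m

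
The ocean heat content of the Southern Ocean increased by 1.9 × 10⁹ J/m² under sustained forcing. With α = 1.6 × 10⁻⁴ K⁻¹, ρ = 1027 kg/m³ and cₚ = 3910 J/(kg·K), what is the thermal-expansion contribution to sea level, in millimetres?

Δh = αQ/(ρcₚ) = 1.6×10⁻⁴ × 1.9×10⁹ / (1027 × 3910) ≈ 0.075705 m

76 mm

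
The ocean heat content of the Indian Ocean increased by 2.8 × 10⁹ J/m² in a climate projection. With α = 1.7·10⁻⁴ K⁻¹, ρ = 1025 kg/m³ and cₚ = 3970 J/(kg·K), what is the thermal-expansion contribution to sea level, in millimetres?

Δh = αQ/(ρcₚ) = 1.7×10⁻⁴ × 2.8×10⁹ / (1025 × 3970) ≈ 0.11697 m

Δh ≈ 117 mm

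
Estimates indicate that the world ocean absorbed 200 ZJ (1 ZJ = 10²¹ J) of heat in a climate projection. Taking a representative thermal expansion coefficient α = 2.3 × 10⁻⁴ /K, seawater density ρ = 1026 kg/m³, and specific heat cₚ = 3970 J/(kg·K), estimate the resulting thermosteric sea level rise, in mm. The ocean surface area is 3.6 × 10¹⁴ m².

Δh ≈ 31.4 mm

Per unit area: Q = 200×10²¹ / (3.6×10¹⁴) ≈ 5.556×10⁸ J/m²
Δh = αQ/(ρcₚ) = 2.3×10⁻⁴ × 5.556×10⁸ / (1026 × 3970) ≈ 0.031373 m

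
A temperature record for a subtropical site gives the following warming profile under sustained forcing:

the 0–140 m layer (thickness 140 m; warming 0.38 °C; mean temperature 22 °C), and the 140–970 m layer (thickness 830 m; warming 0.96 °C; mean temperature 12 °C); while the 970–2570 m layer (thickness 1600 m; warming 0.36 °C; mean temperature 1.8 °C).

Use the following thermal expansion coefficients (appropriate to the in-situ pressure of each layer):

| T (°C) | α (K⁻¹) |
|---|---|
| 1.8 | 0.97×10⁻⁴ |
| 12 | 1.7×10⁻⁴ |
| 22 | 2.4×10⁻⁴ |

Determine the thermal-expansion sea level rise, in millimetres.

Layer 1 at 22 °C → α = 2.4×10⁻⁴ K⁻¹
Layer 2 at 12 °C → α = 1.7×10⁻⁴ K⁻¹
Layer 3 at 1.8 °C → α = 0.97×10⁻⁴ K⁻¹
0–140 m: 2.4×10⁻⁴ × 140 × 0.38 = 0.012768 m
Layer 2: 0.96 × 830 × 1.7×10⁻⁴ = 0.135456 m
970–2570 m: 0.97×10⁻⁴ × 0.36 × 1600 = 0.055872 m
Δh = 0.012768 + 0.135456 + 0.055872 = 0.204096 m ≈ 200 mm

200 mm of thermosteric rise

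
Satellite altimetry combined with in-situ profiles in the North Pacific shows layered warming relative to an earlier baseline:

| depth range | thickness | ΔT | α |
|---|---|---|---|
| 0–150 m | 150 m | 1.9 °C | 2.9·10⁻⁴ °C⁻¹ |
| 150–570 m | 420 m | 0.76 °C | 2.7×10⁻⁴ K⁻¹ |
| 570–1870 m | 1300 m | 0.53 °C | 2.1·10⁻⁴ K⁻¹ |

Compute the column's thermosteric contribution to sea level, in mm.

Δh ≈ 310 mm

0–150 m: 2.9×10⁻⁴ × 150 × 1.9 = 0.08265 m
Layer 2: 0.76 × 420 × 2.7×10⁻⁴ = 0.086184 m
570–1870 m: 1300 × 2.1×10⁻⁴ × 0.53 = 0.14469 m
Δh = 0.08265 + 0.086184 + 0.14469 = 0.313524 m ≈ 310 mm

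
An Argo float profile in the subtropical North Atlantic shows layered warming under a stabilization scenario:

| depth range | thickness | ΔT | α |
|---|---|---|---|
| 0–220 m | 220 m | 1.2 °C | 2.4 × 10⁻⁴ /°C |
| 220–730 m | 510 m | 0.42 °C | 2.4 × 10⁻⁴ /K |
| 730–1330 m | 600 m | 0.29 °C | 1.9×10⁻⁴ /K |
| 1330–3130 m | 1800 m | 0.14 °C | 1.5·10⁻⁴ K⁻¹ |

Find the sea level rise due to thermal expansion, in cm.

18.6 cm

2.4×10⁻⁴ × 1.2 × 220 = 0.06336 m
510 × 2.4×10⁻⁴ × 0.42 = 0.051408 m
1.9×10⁻⁴ × 0.29 × 600 = 0.03306 m
Layer 4: 1.5×10⁻⁴ × 0.14 × 1800 = 0.03780 m
Δh = 0.06336 + 0.051408 + 0.03306 + 0.03780 = 0.185628 m ≈ 18.6 cm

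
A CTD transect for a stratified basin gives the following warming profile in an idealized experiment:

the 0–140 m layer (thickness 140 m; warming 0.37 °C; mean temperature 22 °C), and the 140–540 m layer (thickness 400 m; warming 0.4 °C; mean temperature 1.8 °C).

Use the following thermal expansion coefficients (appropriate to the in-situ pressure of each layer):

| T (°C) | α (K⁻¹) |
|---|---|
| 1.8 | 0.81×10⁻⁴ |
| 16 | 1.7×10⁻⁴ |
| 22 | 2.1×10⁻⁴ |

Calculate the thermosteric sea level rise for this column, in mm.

about 23.8 mm

Layer 1 at 22 °C → α = 2.1×10⁻⁴ K⁻¹
Layer 2 at 1.8 °C → α = 0.81×10⁻⁴ K⁻¹
0–140 m: 2.1×10⁻⁴ × 140 × 0.37 = 0.010878 m
0.4 × 400 × 0.81×10⁻⁴ = 0.01296 m
Δh = 0.010878 + 0.01296 = 0.023838 m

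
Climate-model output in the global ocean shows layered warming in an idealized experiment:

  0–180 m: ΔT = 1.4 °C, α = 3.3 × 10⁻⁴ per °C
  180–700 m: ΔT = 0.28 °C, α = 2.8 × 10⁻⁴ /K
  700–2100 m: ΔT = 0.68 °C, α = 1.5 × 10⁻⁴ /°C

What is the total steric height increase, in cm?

Δh ≈ 27 cm

0–180 m: 3.3×10⁻⁴ × 1.4 × 180 = 0.08316 m
2.8×10⁻⁴ × 520 × 0.28 = 0.040768 m
0.68 × 1.5×10⁻⁴ × 1400 = 0.14280 m
Δh = 0.08316 + 0.040768 + 0.14280 = 0.266728 m ≈ 27 cm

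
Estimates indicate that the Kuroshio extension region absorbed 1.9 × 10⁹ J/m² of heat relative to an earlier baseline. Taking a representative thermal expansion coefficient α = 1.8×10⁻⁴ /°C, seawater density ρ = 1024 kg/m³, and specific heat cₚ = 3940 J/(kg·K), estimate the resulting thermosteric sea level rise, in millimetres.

84.8 mm

Δh = αQ/(ρcₚ) = 1.8×10⁻⁴ × 1.9×10⁹ / (1024 × 3940) ≈ 0.084768 m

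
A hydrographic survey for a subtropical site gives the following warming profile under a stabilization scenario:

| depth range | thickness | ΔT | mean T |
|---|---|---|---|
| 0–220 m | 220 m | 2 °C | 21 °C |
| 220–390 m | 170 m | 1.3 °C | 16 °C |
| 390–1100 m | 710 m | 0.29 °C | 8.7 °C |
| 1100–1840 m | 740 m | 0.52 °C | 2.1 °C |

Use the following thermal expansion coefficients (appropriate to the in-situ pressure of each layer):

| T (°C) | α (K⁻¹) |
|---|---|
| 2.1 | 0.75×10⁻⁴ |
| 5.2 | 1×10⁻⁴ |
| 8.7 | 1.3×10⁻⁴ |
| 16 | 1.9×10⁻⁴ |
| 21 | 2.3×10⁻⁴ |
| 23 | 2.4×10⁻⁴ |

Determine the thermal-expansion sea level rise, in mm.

199 mm

Layer 1 at 21 °C → α = 2.3×10⁻⁴ K⁻¹
Layer 2 at 16 °C → α = 1.9×10⁻⁴ K⁻¹
Layer 3 at 8.7 °C → α = 1.3×10⁻⁴ K⁻¹
Layer 4 at 2.1 °C → α = 0.75×10⁻⁴ K⁻¹
Layer 1: 220 × 2.3×10⁻⁴ × 2 = 0.10120 m
Layer 2: 170 × 1.3 × 1.9×10⁻⁴ = 0.04199 m
390–1100 m: 0.29 × 1.3×10⁻⁴ × 710 = 0.026767 m
0.75×10⁻⁴ × 740 × 0.52 = 0.02886 m
Δh = 0.10120 + 0.04199 + 0.026767 + 0.02886 = 0.198817 m ≈ 199 mm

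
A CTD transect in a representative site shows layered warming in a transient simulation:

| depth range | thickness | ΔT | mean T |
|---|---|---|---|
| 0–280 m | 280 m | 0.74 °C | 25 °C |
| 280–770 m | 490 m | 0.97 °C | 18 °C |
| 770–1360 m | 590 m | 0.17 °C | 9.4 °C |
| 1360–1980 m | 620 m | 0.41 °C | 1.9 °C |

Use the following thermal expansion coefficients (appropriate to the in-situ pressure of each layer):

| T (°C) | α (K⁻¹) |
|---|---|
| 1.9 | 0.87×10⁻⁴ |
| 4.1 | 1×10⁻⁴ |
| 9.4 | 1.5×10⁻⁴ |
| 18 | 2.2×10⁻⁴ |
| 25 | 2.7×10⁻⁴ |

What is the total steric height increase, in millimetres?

Δh = 198 mm

Layer 1 at 25 °C → α = 2.7×10⁻⁴ K⁻¹
Layer 2 at 18 °C → α = 2.2×10⁻⁴ K⁻¹
Layer 3 at 9.4 °C → α = 1.5×10⁻⁴ K⁻¹
Layer 4 at 1.9 °C → α = 0.87×10⁻⁴ K⁻¹
280 × 0.74 × 2.7×10⁻⁴ = 0.055944 m
Layer 2: 2.2×10⁻⁴ × 0.97 × 490 = 0.104566 m
1.5×10⁻⁴ × 590 × 0.17 = 0.015045 m
1360–1980 m: 0.87×10⁻⁴ × 620 × 0.41 = 0.0221154 m
Δh = 0.055944 + 0.104566 + 0.015045 + 0.0221154 = 0.1976704 m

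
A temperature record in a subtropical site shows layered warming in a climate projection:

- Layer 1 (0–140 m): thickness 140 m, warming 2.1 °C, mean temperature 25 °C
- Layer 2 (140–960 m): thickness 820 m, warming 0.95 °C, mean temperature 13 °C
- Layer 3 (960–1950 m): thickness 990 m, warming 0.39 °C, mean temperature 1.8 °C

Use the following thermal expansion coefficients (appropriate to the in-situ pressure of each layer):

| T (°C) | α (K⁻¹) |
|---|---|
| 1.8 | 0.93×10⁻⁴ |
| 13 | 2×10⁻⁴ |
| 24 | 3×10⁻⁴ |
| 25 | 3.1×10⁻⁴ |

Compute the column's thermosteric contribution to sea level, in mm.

Layer 1 at 25 °C → α = 3.1×10⁻⁴ K⁻¹
Layer 2 at 13 °C → α = 2×10⁻⁴ K⁻¹
Layer 3 at 1.8 °C → α = 0.93×10⁻⁴ K⁻¹
0–140 m: 2.1 × 3.1×10⁻⁴ × 140 = 0.09114 m
140–960 m: 0.95 × 2×10⁻⁴ × 820 = 0.15580 m
990 × 0.39 × 0.93×10⁻⁴ = 0.0359073 m
Δh = 0.09114 + 0.15580 + 0.0359073 = 0.2828473 m

Δh = 283 mm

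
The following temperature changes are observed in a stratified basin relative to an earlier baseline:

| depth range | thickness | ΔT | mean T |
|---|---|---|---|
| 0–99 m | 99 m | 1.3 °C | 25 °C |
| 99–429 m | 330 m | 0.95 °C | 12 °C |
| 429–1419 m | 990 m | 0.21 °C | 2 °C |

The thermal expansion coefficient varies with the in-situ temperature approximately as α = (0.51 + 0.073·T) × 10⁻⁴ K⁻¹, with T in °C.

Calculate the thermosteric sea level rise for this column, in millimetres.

Δh ≈ 87.1 mm

Layer 1: α = (0.51 + 0.073×25)×10⁻⁴ = 2.335×10⁻⁴ K⁻¹
Layer 2: α = (0.51 + 0.073×12)×10⁻⁴ = 1.386×10⁻⁴ K⁻¹
Layer 3: α = (0.51 + 0.073×2)×10⁻⁴ = 0.656×10⁻⁴ K⁻¹
2.335×10⁻⁴ × 99 × 1.3 = 0.03005145 m
330 × 1.386×10⁻⁴ × 0.95 = 0.0434511 m
Layer 3: 0.656×10⁻⁴ × 0.21 × 990 = 0.01363824 m
Δh = 0.03005145 + 0.0434511 + 0.01363824 = 0.08714079 m ≈ 87.1 mm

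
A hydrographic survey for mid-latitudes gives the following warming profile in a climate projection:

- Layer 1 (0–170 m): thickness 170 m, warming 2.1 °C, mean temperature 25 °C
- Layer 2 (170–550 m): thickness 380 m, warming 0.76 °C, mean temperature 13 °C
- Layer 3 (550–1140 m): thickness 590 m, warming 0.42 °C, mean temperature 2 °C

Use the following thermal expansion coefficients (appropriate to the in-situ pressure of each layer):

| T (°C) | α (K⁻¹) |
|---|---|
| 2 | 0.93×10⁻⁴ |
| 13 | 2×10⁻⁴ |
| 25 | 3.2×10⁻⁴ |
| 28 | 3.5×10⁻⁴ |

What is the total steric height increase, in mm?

Layer 1 at 25 °C → α = 3.2×10⁻⁴ K⁻¹
Layer 2 at 13 °C → α = 2×10⁻⁴ K⁻¹
Layer 3 at 2 °C → α = 0.93×10⁻⁴ K⁻¹
3.2×10⁻⁴ × 2.1 × 170 = 0.11424 m
Layer 2: 380 × 2×10⁻⁴ × 0.76 = 0.05776 m
550–1140 m: 0.42 × 0.93×10⁻⁴ × 590 = 0.0230454 m
Δh = 0.11424 + 0.05776 + 0.0230454 = 0.1950454 m

200 mm of thermosteric rise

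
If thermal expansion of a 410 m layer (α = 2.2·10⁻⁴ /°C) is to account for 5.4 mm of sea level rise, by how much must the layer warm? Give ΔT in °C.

about 0.0599 °C

ΔT = Δh/(αH) = 0.0054 / (2.2×10⁻⁴ × 410) ≈ 0.05987 °C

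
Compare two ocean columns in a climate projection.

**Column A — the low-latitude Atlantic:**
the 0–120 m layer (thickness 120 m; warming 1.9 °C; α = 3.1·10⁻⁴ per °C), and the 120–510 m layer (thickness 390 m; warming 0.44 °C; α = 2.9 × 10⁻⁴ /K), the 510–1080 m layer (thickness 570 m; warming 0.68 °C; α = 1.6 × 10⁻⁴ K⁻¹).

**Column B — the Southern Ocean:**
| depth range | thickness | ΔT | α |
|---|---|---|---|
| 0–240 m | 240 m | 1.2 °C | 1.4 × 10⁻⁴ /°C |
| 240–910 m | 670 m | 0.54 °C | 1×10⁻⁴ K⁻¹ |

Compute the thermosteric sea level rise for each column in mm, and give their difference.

Δh_A ≈ 180 mm, Δh_B ≈ 77 mm; difference ≈ 110 mm

A 0–120 m: 120 × 3.1×10⁻⁴ × 1.9 = 0.07068 m
A 390 × 2.9×10⁻⁴ × 0.44 = 0.049764 m
A 510–1080 m: 1.6×10⁻⁴ × 570 × 0.68 = 0.062016 m
A total: 0.18246 m
B Layer 1: 1.4×10⁻⁴ × 1.2 × 240 = 0.04032 m
B Layer 2: 670 × 1×10⁻⁴ × 0.54 = 0.03618 m
B total: 0.07650 m
Difference: 0.18246 − 0.07650 = 0.10596 m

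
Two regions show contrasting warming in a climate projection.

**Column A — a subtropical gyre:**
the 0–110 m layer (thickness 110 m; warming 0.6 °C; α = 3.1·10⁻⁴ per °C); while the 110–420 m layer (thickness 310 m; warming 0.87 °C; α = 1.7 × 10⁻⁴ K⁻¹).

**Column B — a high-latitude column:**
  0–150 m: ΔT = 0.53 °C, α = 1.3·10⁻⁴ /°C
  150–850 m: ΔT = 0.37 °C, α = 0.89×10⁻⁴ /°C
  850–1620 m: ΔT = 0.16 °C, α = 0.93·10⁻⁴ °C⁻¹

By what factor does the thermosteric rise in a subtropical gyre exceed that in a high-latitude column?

a factor of 1.48

A 0–110 m: 110 × 0.6 × 3.1×10⁻⁴ = 0.02046 m
A Layer 2: 310 × 0.87 × 1.7×10⁻⁴ = 0.045849 m
A total: 0.066309 m
B Layer 1: 1.3×10⁻⁴ × 150 × 0.53 = 0.010335 m
B Layer 2: 0.89×10⁻⁴ × 700 × 0.37 = 0.023051 m
B 770 × 0.16 × 0.93×10⁻⁴ = 0.0114576 m
B total: 0.0448436 m
Ratio: 0.066309 / 0.0448436 ≈ 1.479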